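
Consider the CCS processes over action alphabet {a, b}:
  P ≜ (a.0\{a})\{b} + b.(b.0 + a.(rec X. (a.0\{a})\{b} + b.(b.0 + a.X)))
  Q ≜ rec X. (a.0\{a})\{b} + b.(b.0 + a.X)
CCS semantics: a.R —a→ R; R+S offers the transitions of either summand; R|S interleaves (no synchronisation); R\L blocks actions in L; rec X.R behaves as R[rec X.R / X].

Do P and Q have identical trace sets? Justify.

Reachable graph of P (5 states):
  u0 = (a.0\{a})\{b} + b.(b.0 + a.(rec X. (a.0\{a})\{b} + b.(b.0 + a.X))) | -a-> u1, -b-> u2
  u1 = 0\{a}\{b} | ·
  u2 = b.0 + a.(rec X. (a.0\{a})\{b} + b.(b.0 + a.X)) | -a-> u3, -b-> u4
  u3 = rec X. (a.0\{a})\{b} + b.(b.0 + a.X) | -a-> u1, -b-> u2
  u4 = 0 | ·
Reachable graph of Q (4 states):
  v0 = rec X. (a.0\{a})\{b} + b.(b.0 + a.X) | -a-> v1, -b-> v2
  v1 = 0\{a}\{b} | ·
  v2 = b.0 + a.(rec X. (a.0\{a})\{b} + b.(b.0 + a.X)) | -a-> v0, -b-> v3
  v3 = 0 | ·
Partition-refinement fixed point:
  B0 = {u0, u3, v0}
  B1 = {u1, u4, v1, v3}
  B2 = {u2, v2}
u0 ∈ B0, v0 ∈ B0 → same block
Bisimilar ⇒ trace-equivalent.

trace-equivalent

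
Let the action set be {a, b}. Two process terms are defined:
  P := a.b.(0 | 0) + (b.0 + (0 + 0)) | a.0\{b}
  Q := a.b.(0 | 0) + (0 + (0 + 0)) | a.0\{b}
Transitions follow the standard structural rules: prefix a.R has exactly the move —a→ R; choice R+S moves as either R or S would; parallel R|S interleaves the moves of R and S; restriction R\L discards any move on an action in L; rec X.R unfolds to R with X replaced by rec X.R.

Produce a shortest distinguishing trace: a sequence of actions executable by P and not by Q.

Reachable graph of P (6 states):
  s0 = a.b.(0 | 0) + (b.0 + (0 + 0)) | a.0\{b} ⊢ -a-> s1, -a-> s2, -b-> s3
  s1 = (b.0 + (0 + 0)) | 0\{b} ⊢ -b-> s4
  s2 = b.(0 | 0) ⊢ -b-> s5
  s3 = 0 | a.0\{b} ⊢ -a-> s4
  s4 = 0 | 0\{b} ⊢ (no moves)
  s5 = 0 | 0 ⊢ (no moves)
Reachable graph of Q (4 states):
  t0 = a.b.(0 | 0) + (0 + (0 + 0)) | a.0\{b} ⊢ -a-> t1, -a-> t2
  t1 = (0 + (0 + 0)) | 0\{b} ⊢ (no moves)
  t2 = b.(0 | 0) ⊢ -b-> t3
  t3 = 0 | 0 ⊢ (no moves)
Executing b from P (initial set {s0}):
  after b @ step 1: {s3}
  P completes σ.
Executing b from Q (initial set {t0}):
  after b @ step 1: ∅ (Q stuck)

b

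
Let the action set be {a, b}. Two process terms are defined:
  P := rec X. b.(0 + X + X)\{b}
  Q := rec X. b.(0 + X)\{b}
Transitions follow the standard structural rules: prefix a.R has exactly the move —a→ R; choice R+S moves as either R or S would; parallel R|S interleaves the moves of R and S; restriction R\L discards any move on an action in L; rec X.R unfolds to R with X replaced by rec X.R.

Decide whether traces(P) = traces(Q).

Reachable graph of P (2 states):
  m0 = rec X. b.(0 + X + X)\{b} has moves -b-> m1
  m1 = (0 + (rec X. b.(0 + X + X)\{b}) + (rec X. b.(0 + X + X)\{b}))\{b} has moves (no moves)
Reachable graph of Q (2 states):
  n0 = rec X. b.(0 + X)\{b} has moves -b-> n1
  n1 = (0 + (rec X. b.(0 + X)\{b}))\{b} has moves (no moves)
Bisimilarity quotient blocks:
  B0 = {m0, n0}
  B1 = {m1, n1}
m0 ∈ B0, n0 ∈ B0 → same block
Bisimilar ⇒ trace-equivalent.

YES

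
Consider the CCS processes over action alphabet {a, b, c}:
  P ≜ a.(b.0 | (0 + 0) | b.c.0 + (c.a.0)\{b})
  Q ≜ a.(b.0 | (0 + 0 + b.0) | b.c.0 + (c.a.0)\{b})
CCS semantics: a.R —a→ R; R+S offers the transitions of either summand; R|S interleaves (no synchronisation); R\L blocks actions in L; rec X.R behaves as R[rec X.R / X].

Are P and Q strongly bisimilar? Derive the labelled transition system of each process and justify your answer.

P ≁ Q

Reachable graph of P (9 states):
  u0 = a.(b.0 | (0 + 0) | b.c.0 + (c.a.0)\{b}) ⊢ ··a··> u1
  u1 = b.0 | (0 + 0) | b.c.0 + (c.a.0)\{b} ⊢ ··b··> u2, ··b··> u3, ··c··> u4
  u2 = 0 | (0 + 0) | b.c.0 ⊢ ··b··> u5
  u3 = b.0 | (0 + 0) | c.0 ⊢ ··b··> u5, ··c··> u6
  u4 = (a.0)\{b} ⊢ ··a··> u7
  u5 = 0 | (0 + 0) | c.0 ⊢ ··c··> u8
  u6 = b.0 | (0 + 0) | 0 ⊢ ··b··> u8
  u7 = 0\{b} ⊢ stopped
  u8 = 0 | (0 + 0) | 0 ⊢ stopped
Reachable graph of Q (15 states):
  v0 = a.(b.0 | (0 + 0 + b.0) | b.c.0 + (c.a.0)\{b}) ⊢ ··a··> v1
  v1 = b.0 | (0 + 0 + b.0) | b.c.0 + (c.a.0)\{b} ⊢ ··b··> v2, ··b··> v3, ··b··> v4, ··c··> v5
  v2 = 0 | (0 + 0 + b.0) | b.c.0 ⊢ ··b··> v6, ··b··> v7
  v3 = b.0 | (0 + 0 + b.0) | c.0 ⊢ ··b··> v6, ··b··> v8, ··c··> v9
  v4 = b.0 | 0 | b.c.0 ⊢ ··b··> v7, ··b··> v8
  v5 = (a.0)\{b} ⊢ ··a··> v10
  v6 = 0 | (0 + 0 + b.0) | c.0 ⊢ ··b··> v11, ··c··> v12
  v7 = 0 | 0 | b.c.0 ⊢ ··b··> v11
  v8 = b.0 | 0 | c.0 ⊢ ··b··> v11, ··c··> v13
  v9 = b.0 | (0 + 0 + b.0) | 0 ⊢ ··b··> v12, ··b··> v13
  v10 = 0\{b} ⊢ stopped
  v11 = 0 | 0 | c.0 ⊢ ··c··> v14
  v12 = 0 | (0 + 0 + b.0) | 0 ⊢ ··b··> v14
  v13 = b.0 | 0 | 0 ⊢ ··b··> v14
  v14 = 0 | 0 | 0 ⊢ stopped
Bisimilarity quotient blocks:
  B0 = {u0}
  B1 = {u1}
  B2 = {u4, v5}
  B3 = {u7, u8, v10, v14}
  B4 = {u2, v7}
  B5 = {u5, v11}
  B6 = {u3, v6, v8}
  B7 = {u6, v12, v13}
  B8 = {v0}
  B9 = {v1}
  B10 = {v2, v4}
  B11 = {v3}
  B12 = {v9}
u0 ∈ B0, v0 ∈ B8 → different blocks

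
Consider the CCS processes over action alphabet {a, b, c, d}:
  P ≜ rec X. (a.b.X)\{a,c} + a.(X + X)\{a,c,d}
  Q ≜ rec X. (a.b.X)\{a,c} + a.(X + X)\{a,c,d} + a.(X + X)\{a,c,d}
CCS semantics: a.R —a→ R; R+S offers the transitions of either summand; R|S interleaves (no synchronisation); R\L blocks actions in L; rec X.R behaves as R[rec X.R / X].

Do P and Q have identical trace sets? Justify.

LTS(P): 2 reachable states
  p0 = rec X. (a.b.X)\{a,c} + a.(X + X)\{a,c,d} ⊢ —a→ p1
  p1 = ((rec X. (a.b.X)\{a,c} + a.(X + X)\{a,c,d}) + (rec X. (a.b.X)\{a,c} + a.(X + X)\{a,c,d}))\{a,c,d} ⊢ deadlocked
LTS(Q): 2 reachable states
  q0 = rec X. (a.b.X)\{a,c} + a.(X + X)\{a,c,d} + a.(X + X)\{a,c,d} ⊢ —a→ q1
  q1 = ((rec X. (a.b.X)\{a,c} + a.(X + X)\{a,c,d} + a.(X + X)\{a,c,d}) + (rec X. (a.b.X)\{a,c} + a.(X + X)\{a,c,d} + a.(X + X)\{a,c,d}))\{a,c,d} ⊢ deadlocked
Partition-refinement fixed point:
  B0 = {p0, q0}
  B1 = {p1, q1}
p0 ∈ B0, q0 ∈ B0 → same block
Bisimilar ⇒ trace-equivalent.

YES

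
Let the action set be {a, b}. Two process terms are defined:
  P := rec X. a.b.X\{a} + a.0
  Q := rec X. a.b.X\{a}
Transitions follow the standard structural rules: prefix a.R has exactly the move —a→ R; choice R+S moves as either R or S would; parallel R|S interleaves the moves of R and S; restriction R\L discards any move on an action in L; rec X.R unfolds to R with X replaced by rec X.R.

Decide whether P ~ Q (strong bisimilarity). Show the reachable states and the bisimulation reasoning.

LTS(P): 4 reachable states
  m0 = rec X. a.b.X\{a} + a.0 → ··a··> m1, ··a··> m2
  m1 = 0 → stopped
  m2 = b.(rec X. a.b.X\{a} + a.0)\{a} → ··b··> m3
  m3 = (rec X. a.b.X\{a} + a.0)\{a} → stopped
LTS(Q): 3 reachable states
  n0 = rec X. a.b.X\{a} → ··a··> n1
  n1 = b.(rec X. a.b.X\{a})\{a} → ··b··> n2
  n2 = (rec X. a.b.X\{a})\{a} → stopped
Partition-refinement fixed point:
  B0 = {m0}
  B1 = {m2, n1}
  B2 = {m1, m3, n2}
  B3 = {n0}
m0 ∈ B0, n0 ∈ B3 → different blocks

not bisimilar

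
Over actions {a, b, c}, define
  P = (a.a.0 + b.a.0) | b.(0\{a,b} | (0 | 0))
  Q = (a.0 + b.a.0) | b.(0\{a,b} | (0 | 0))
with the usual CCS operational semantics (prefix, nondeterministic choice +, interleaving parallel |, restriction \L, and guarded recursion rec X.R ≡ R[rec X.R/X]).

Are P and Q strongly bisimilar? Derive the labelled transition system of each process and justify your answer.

P's transition system — 6 states:
  p0 = (a.a.0 + b.a.0) | b.(0\{a,b} | (0 | 0)) → —a→ p1, —b→ p1, —b→ p2
  p1 = a.0 | b.(0\{a,b} | (0 | 0)) → —a→ p3, —b→ p4
  p2 = (a.a.0 + b.a.0) | (0\{a,b} | (0 | 0)) → —a→ p4, —b→ p4
  p3 = 0 | b.(0\{a,b} | (0 | 0)) → —b→ p5
  p4 = a.0 | (0\{a,b} | (0 | 0)) → —a→ p5
  p5 = 0 | (0\{a,b} | (0 | 0)) → ∅
Q's transition system — 6 states:
  q0 = (a.0 + b.a.0) | b.(0\{a,b} | (0 | 0)) → —a→ q1, —b→ q2, —b→ q3
  q1 = 0 | b.(0\{a,b} | (0 | 0)) → —b→ q4
  q2 = (a.0 + b.a.0) | (0\{a,b} | (0 | 0)) → —a→ q4, —b→ q5
  q3 = a.0 | b.(0\{a,b} | (0 | 0)) → —a→ q1, —b→ q5
  q4 = 0 | (0\{a,b} | (0 | 0)) → ∅
  q5 = a.0 | (0\{a,b} | (0 | 0)) → —a→ q4
Bisimilarity quotient blocks:
  B0 = {p0}
  B1 = {p1, q3}
  B2 = {p4, q5}
  B3 = {p5, q4}
  B4 = {p3, q1}
  B5 = {p2}
  B6 = {q0}
  B7 = {q2}
p0 ∈ B0, q0 ∈ B6 → different blocks

P ≁ Q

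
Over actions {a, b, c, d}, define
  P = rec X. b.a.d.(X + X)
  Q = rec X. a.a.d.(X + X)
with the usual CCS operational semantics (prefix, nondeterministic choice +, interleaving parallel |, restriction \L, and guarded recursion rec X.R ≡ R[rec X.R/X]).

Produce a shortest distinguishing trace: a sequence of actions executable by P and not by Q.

b

Reachable graph of P (4 states):
  s0 = rec X. b.a.d.(X + X) :: —b→ s1
  s1 = a.d.((rec X. b.a.d.(X + X)) + (rec X. b.a.d.(X + X))) :: —a→ s2
  s2 = d.((rec X. b.a.d.(X + X)) + (rec X. b.a.d.(X + X))) :: —d→ s3
  s3 = (rec X. b.a.d.(X + X)) + (rec X. b.a.d.(X + X)) :: —b→ s1
Reachable graph of Q (4 states):
  t0 = rec X. a.a.d.(X + X) :: —a→ t1
  t1 = a.d.((rec X. a.a.d.(X + X)) + (rec X. a.a.d.(X + X))) :: —a→ t2
  t2 = d.((rec X. a.a.d.(X + X)) + (rec X. a.a.d.(X + X))) :: —d→ t3
  t3 = (rec X. a.a.d.(X + X)) + (rec X. a.a.d.(X + X)) :: —a→ t1
Executing b from P (initial set {s0}):
  step 1 (b): {s1}
  P completes σ.
Executing b from Q (initial set {t0}):
  step 1 (b): ∅  — Q cannot continue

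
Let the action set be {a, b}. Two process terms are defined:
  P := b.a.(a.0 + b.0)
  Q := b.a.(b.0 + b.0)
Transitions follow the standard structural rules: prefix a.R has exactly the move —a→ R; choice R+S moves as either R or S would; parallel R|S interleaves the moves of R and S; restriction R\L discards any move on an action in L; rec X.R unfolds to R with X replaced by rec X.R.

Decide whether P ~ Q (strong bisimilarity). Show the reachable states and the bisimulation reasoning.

P ≁ Q

LTS(P): 4 reachable states
  m0 = b.a.(a.0 + b.0) :: -b-> m1
  m1 = a.(a.0 + b.0) :: -a-> m2
  m2 = a.0 + b.0 :: -a-> m3, -b-> m3
  m3 = 0 :: ∅
LTS(Q): 4 reachable states
  n0 = b.a.(b.0 + b.0) :: -b-> n1
  n1 = a.(b.0 + b.0) :: -a-> n2
  n2 = b.0 + b.0 :: -b-> n3
  n3 = 0 :: ∅
Bisimilarity quotient blocks:
  B0 = {m0}
  B1 = {m1}
  B2 = {m2}
  B3 = {m3, n3}
  B4 = {n0}
  B5 = {n1}
  B6 = {n2}
m0 ∈ B0, n0 ∈ B4 → different blocks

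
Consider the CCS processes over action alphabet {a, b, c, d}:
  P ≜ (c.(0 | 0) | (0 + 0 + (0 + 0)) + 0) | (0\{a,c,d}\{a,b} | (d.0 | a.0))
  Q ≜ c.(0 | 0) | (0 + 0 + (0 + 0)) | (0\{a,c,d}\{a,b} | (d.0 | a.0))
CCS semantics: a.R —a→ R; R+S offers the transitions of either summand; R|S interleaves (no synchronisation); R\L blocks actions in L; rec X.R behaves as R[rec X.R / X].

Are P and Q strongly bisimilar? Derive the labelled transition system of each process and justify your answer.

P's transition system — 8 states:
  u0 = (c.(0 | 0) | (0 + 0 + (0 + 0)) + 0) | (0\{a,c,d}\{a,b} | (d.0 | a.0)) → --a--▸ u1, --c--▸ u2, --d--▸ u3
  u1 = (c.(0 | 0) | (0 + 0 + (0 + 0)) + 0) | (0\{a,c,d}\{a,b} | (d.0 | 0)) → --c--▸ u4, --d--▸ u5
  u2 = 0 | 0 | (0 + 0 + (0 + 0)) | (0\{a,c,d}\{a,b} | (d.0 | a.0)) → --a--▸ u4, --d--▸ u6
  u3 = (c.(0 | 0) | (0 + 0 + (0 + 0)) + 0) | (0\{a,c,d}\{a,b} | (0 | a.0)) → --a--▸ u5, --c--▸ u6
  u4 = 0 | 0 | (0 + 0 + (0 + 0)) | (0\{a,c,d}\{a,b} | (d.0 | 0)) → --d--▸ u7
  u5 = (c.(0 | 0) | (0 + 0 + (0 + 0)) + 0) | (0\{a,c,d}\{a,b} | (0 | 0)) → --c--▸ u7
  u6 = 0 | 0 | (0 + 0 + (0 + 0)) | (0\{a,c,d}\{a,b} | (0 | a.0)) → --a--▸ u7
  u7 = 0 | 0 | (0 + 0 + (0 + 0)) | (0\{a,c,d}\{a,b} | (0 | 0)) → (no moves)
Q's transition system — 8 states:
  v0 = c.(0 | 0) | (0 + 0 + (0 + 0)) | (0\{a,c,d}\{a,b} | (d.0 | a.0)) → --a--▸ v1, --c--▸ v2, --d--▸ v3
  v1 = c.(0 | 0) | (0 + 0 + (0 + 0)) | (0\{a,c,d}\{a,b} | (d.0 | 0)) → --c--▸ v4, --d--▸ v5
  v2 = 0 | 0 | (0 + 0 + (0 + 0)) | (0\{a,c,d}\{a,b} | (d.0 | a.0)) → --a--▸ v4, --d--▸ v6
  v3 = c.(0 | 0) | (0 + 0 + (0 + 0)) | (0\{a,c,d}\{a,b} | (0 | a.0)) → --a--▸ v5, --c--▸ v6
  v4 = 0 | 0 | (0 + 0 + (0 + 0)) | (0\{a,c,d}\{a,b} | (d.0 | 0)) → --d--▸ v7
  v5 = c.(0 | 0) | (0 + 0 + (0 + 0)) | (0\{a,c,d}\{a,b} | (0 | 0)) → --c--▸ v7
  v6 = 0 | 0 | (0 + 0 + (0 + 0)) | (0\{a,c,d}\{a,b} | (0 | a.0)) → --a--▸ v7
  v7 = 0 | 0 | (0 + 0 + (0 + 0)) | (0\{a,c,d}\{a,b} | (0 | 0)) → (no moves)
Partition-refinement fixed point:
  B0 = {u0, v0}
  B1 = {u3, v3}
  B2 = {u5, v5}
  B3 = {u7, v7}
  B4 = {u6, v6}
  B5 = {u1, v1}
  B6 = {u4, v4}
  B7 = {u2, v2}
u0 ∈ B0, v0 ∈ B0 → same block

bisimilar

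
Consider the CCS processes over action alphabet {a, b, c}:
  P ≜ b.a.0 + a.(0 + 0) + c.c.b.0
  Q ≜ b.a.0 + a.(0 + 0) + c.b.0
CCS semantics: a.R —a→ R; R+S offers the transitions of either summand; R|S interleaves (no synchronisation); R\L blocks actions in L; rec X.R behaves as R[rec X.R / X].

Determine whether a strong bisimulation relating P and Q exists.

not bisimilar

Reachable graph of P (6 states):
  u0 = b.a.0 + a.(0 + 0) + c.c.b.0 → —a→ u1, —b→ u2, —c→ u3
  u1 = 0 + 0 → stopped
  u2 = a.0 → —a→ u4
  u3 = c.b.0 → —c→ u5
  u4 = 0 → stopped
  u5 = b.0 → —b→ u4
Reachable graph of Q (5 states):
  v0 = b.a.0 + a.(0 + 0) + c.b.0 → —a→ v1, —b→ v2, —c→ v3
  v1 = 0 + 0 → stopped
  v2 = a.0 → —a→ v4
  v3 = b.0 → —b→ v4
  v4 = 0 → stopped
Partition-refinement fixed point:
  B0 = {u0}
  B1 = {u1, u4, v1, v4}
  B2 = {u2, v2}
  B3 = {u3}
  B4 = {u5, v3}
  B5 = {v0}
u0 ∈ B0, v0 ∈ B5 → different blocks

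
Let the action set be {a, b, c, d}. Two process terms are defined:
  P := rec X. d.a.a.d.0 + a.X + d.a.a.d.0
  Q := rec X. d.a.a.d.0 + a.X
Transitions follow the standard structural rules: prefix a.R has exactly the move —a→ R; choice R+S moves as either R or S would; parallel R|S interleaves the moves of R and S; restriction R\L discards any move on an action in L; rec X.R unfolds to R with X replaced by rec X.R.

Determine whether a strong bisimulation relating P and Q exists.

bisimilar

LTS(P): 5 reachable states
  p0 = rec X. d.a.a.d.0 + a.X + d.a.a.d.0 :: -a-> p0, -d-> p1
  p1 = a.a.d.0 :: -a-> p2
  p2 = a.d.0 :: -a-> p3
  p3 = d.0 :: -d-> p4
  p4 = 0 :: ·
LTS(Q): 5 reachable states
  q0 = rec X. d.a.a.d.0 + a.X :: -a-> q0, -d-> q1
  q1 = a.a.d.0 :: -a-> q2
  q2 = a.d.0 :: -a-> q3
  q3 = d.0 :: -d-> q4
  q4 = 0 :: ·
Partition-refinement fixed point:
  B0 = {p0, q0}
  B1 = {p1, q1}
  B2 = {p2, q2}
  B3 = {p3, q3}
  B4 = {p4, q4}
p0 ∈ B0, q0 ∈ B0 → same block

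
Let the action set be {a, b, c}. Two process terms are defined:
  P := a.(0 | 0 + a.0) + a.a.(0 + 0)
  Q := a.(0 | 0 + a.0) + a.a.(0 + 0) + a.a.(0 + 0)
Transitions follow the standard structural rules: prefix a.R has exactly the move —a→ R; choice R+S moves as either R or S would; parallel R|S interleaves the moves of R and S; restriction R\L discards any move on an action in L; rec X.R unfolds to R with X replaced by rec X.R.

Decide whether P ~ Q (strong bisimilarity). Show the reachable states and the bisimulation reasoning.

Reachable graph of P (5 states):
  m0 = a.(0 | 0 + a.0) + a.a.(0 + 0) → =a=> m1, =a=> m2
  m1 = 0 | 0 + a.0 → =a=> m3
  m2 = a.(0 + 0) → =a=> m4
  m3 = 0 → ·
  m4 = 0 + 0 → ·
Reachable graph of Q (5 states):
  n0 = a.(0 | 0 + a.0) + a.a.(0 + 0) + a.a.(0 + 0) → =a=> n1, =a=> n2
  n1 = 0 | 0 + a.0 → =a=> n3
  n2 = a.(0 + 0) → =a=> n4
  n3 = 0 → ·
  n4 = 0 + 0 → ·
Bisimilarity quotient blocks:
  B0 = {m0, n0}
  B1 = {m1, m2, n1, n2}
  B2 = {m3, m4, n3, n4}
m0 ∈ B0, n0 ∈ B0 → same block

P ~ Q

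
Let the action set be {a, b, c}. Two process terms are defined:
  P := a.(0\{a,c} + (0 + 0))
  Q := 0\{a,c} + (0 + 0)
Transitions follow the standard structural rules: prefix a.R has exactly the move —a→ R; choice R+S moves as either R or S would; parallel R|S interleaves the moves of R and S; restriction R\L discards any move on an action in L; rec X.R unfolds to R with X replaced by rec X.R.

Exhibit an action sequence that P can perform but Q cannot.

a

P's transition system — 2 states:
  s0 = a.(0\{a,c} + (0 + 0)) :: =a=> s1
  s1 = 0\{a,c} + (0 + 0) :: ∅
Q's transition system — 1 states:
  t0 = 0\{a,c} + (0 + 0) :: ∅
Trace ⟨a⟩ through P, begin at {s0}:
  after a @ step 1: {s1}
  — P admits the full trace.
Trace ⟨a⟩ through Q, begin at {t0}:
  after a @ step 1: ∅ (Q stuck)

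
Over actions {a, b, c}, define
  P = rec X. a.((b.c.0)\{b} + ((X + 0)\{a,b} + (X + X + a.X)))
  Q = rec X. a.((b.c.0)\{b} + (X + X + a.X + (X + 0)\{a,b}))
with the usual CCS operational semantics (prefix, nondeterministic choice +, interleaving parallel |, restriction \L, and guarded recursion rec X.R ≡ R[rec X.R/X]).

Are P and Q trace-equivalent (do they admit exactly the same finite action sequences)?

Reachable graph of P (2 states):
  u0 = rec X. a.((b.c.0)\{b} + ((X + 0)\{a,b} + (X + X + a.X))) has moves —a→ u1
  u1 = (b.c.0)\{b} + (((rec X. a.((b.c.0)\{b} + ((X + 0)\{a,b} + (X + X + a.X)))) + 0)\{a,b} + ((rec X. a.((b.c.0)\{b} + ((X + 0)\{a,b} + (X + X + a.X)))) + (rec X. a.((b.c.0)\{b} + ((X + 0)\{a,b} + (X + X + a.X)))) + a.(rec X. a.((b.c.0)\{b} + ((X + 0)\{a,b} + (X + X + a.X)))))) has moves —a→ u0, —a→ u1
Reachable graph of Q (2 states):
  v0 = rec X. a.((b.c.0)\{b} + (X + X + a.X + (X + 0)\{a,b})) has moves —a→ v1
  v1 = (b.c.0)\{b} + ((rec X. a.((b.c.0)\{b} + (X + X + a.X + (X + 0)\{a,b}))) + (rec X. a.((b.c.0)\{b} + (X + X + a.X + (X + 0)\{a,b}))) + a.(rec X. a.((b.c.0)\{b} + (X + X + a.X + (X + 0)\{a,b}))) + ((rec X. a.((b.c.0)\{b} + (X + X + a.X + (X + 0)\{a,b}))) + 0)\{a,b}) has moves —a→ v0, —a→ v1
Coarsest stable partition (strong bisimilarity classes):
  B0 = {u0, u1, v0, v1}
u0 ∈ B0, v0 ∈ B0 → same block
Bisimilar ⇒ trace-equivalent.

YES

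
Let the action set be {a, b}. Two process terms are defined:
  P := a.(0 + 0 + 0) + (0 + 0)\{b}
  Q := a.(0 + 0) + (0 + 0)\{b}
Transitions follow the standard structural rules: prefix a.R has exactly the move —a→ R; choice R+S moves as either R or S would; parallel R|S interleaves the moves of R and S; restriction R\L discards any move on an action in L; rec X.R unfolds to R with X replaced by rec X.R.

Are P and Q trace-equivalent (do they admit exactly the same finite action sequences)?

P's transition system — 2 states:
  m0 = a.(0 + 0 + 0) + (0 + 0)\{b} ⊢ —a→ m1
  m1 = 0 + 0 + 0 ⊢ (no moves)
Q's transition system — 2 states:
  n0 = a.(0 + 0) + (0 + 0)\{b} ⊢ —a→ n1
  n1 = 0 + 0 ⊢ (no moves)
Bisimilarity quotient blocks:
  B0 = {m0, n0}
  B1 = {m1, n1}
m0 ∈ B0, n0 ∈ B0 → same block
Bisimilar ⇒ trace-equivalent.

YES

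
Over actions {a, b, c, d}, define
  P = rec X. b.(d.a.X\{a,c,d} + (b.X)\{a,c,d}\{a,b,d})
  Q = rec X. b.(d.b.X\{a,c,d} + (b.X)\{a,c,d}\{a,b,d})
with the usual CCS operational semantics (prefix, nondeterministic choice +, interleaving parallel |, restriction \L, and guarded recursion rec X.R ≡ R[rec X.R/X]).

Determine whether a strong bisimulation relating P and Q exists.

LTS(P): 5 reachable states
  m0 = rec X. b.(d.a.X\{a,c,d} + (b.X)\{a,c,d}\{a,b,d}) :: —b→ m1
  m1 = d.a.(rec X. b.(d.a.X\{a,c,d} + (b.X)\{a,c,d}\{a,b,d}))\{a,c,d} + (b.(rec X. b.(d.a.X\{a,c,d} + (b.X)\{a,c,d}\{a,b,d})))\{a,c,d}\{a,b,d} :: —d→ m2
  m2 = a.(rec X. b.(d.a.X\{a,c,d} + (b.X)\{a,c,d}\{a,b,d}))\{a,c,d} :: —a→ m3
  m3 = (rec X. b.(d.a.X\{a,c,d} + (b.X)\{a,c,d}\{a,b,d}))\{a,c,d} :: —b→ m4
  m4 = (d.a.(rec X. b.(d.a.X\{a,c,d} + (b.X)\{a,c,d}\{a,b,d}))\{a,c,d} + (b.(rec X. b.(d.a.X\{a,c,d} + (b.X)\{a,c,d}\{a,b,d})))\{a,c,d}\{a,b,d})\{a,c,d} :: stopped
LTS(Q): 5 reachable states
  n0 = rec X. b.(d.b.X\{a,c,d} + (b.X)\{a,c,d}\{a,b,d}) :: —b→ n1
  n1 = d.b.(rec X. b.(d.b.X\{a,c,d} + (b.X)\{a,c,d}\{a,b,d}))\{a,c,d} + (b.(rec X. b.(d.b.X\{a,c,d} + (b.X)\{a,c,d}\{a,b,d})))\{a,c,d}\{a,b,d} :: —d→ n2
  n2 = b.(rec X. b.(d.b.X\{a,c,d} + (b.X)\{a,c,d}\{a,b,d}))\{a,c,d} :: —b→ n3
  n3 = (rec X. b.(d.b.X\{a,c,d} + (b.X)\{a,c,d}\{a,b,d}))\{a,c,d} :: —b→ n4
  n4 = (d.b.(rec X. b.(d.b.X\{a,c,d} + (b.X)\{a,c,d}\{a,b,d}))\{a,c,d} + (b.(rec X. b.(d.b.X\{a,c,d} + (b.X)\{a,c,d}\{a,b,d})))\{a,c,d}\{a,b,d})\{a,c,d} :: stopped
Coarsest stable partition (strong bisimilarity classes):
  B0 = {m0}
  B1 = {m1}
  B2 = {m2}
  B3 = {m3, n3}
  B4 = {m4, n4}
  B5 = {n0}
  B6 = {n1}
  B7 = {n2}
m0 ∈ B0, n0 ∈ B5 → different blocks

NO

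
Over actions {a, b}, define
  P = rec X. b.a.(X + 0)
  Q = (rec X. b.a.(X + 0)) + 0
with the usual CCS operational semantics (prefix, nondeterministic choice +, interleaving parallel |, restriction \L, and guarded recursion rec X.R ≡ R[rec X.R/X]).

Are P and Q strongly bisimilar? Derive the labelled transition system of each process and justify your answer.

LTS(P): 3 reachable states
  s0 = rec X. b.a.(X + 0) ⊢ —b→ s1
  s1 = a.((rec X. b.a.(X + 0)) + 0) ⊢ —a→ s2
  s2 = (rec X. b.a.(X + 0)) + 0 ⊢ —b→ s1
LTS(Q): 2 reachable states
  t0 = (rec X. b.a.(X + 0)) + 0 ⊢ —b→ t1
  t1 = a.((rec X. b.a.(X + 0)) + 0) ⊢ —a→ t0
Bisimilarity quotient blocks:
  B0 = {s0, s2, t0}
  B1 = {s1, t1}
s0 ∈ B0, t0 ∈ B0 → same block

YES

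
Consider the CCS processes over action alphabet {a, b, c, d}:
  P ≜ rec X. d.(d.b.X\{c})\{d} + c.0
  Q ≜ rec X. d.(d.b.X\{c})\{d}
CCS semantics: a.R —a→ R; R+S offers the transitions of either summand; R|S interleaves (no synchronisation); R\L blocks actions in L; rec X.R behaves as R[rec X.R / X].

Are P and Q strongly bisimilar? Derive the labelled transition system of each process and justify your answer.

P's transition system — 3 states:
  m0 = rec X. d.(d.b.X\{c})\{d} + c.0 | --c--▸ m1, --d--▸ m2
  m1 = 0 | ∅
  m2 = (d.b.(rec X. d.(d.b.X\{c})\{d} + c.0)\{c})\{d} | ∅
Q's transition system — 2 states:
  n0 = rec X. d.(d.b.X\{c})\{d} | --d--▸ n1
  n1 = (d.b.(rec X. d.(d.b.X\{c})\{d})\{c})\{d} | ∅
Bisimilarity quotient blocks:
  B0 = {m0}
  B1 = {m1, m2, n1}
  B2 = {n0}
m0 ∈ B0, n0 ∈ B2 → different blocks

P ≁ Q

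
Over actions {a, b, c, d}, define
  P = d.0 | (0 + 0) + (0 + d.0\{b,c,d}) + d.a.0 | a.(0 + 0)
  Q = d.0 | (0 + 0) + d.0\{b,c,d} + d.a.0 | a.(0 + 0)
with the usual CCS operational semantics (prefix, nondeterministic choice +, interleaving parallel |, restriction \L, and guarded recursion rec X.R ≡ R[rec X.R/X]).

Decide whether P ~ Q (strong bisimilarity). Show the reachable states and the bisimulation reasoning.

P ~ Q

LTS(P): 7 reachable states
  s0 = d.0 | (0 + 0) + (0 + d.0\{b,c,d}) + d.a.0 | a.(0 + 0) → =a=> s1, =d=> s2, =d=> s3, =d=> s4
  s1 = d.a.0 | (0 + 0) → =d=> s5
  s2 = 0 | (0 + 0) → stopped
  s3 = 0\{b,c,d} → stopped
  s4 = a.0 | a.(0 + 0) → =a=> s5, =a=> s6
  s5 = a.0 | (0 + 0) → =a=> s2
  s6 = 0 | a.(0 + 0) → =a=> s2
LTS(Q): 7 reachable states
  t0 = d.0 | (0 + 0) + d.0\{b,c,d} + d.a.0 | a.(0 + 0) → =a=> t1, =d=> t2, =d=> t3, =d=> t4
  t1 = d.a.0 | (0 + 0) → =d=> t5
  t2 = 0 | (0 + 0) → stopped
  t3 = 0\{b,c,d} → stopped
  t4 = a.0 | a.(0 + 0) → =a=> t5, =a=> t6
  t5 = a.0 | (0 + 0) → =a=> t2
  t6 = 0 | a.(0 + 0) → =a=> t2
Coarsest stable partition (strong bisimilarity classes):
  B0 = {s0, t0}
  B1 = {s2, s3, t2, t3}
  B2 = {s1, t1}
  B3 = {s5, s6, t5, t6}
  B4 = {s4, t4}
s0 ∈ B0, t0 ∈ B0 → same block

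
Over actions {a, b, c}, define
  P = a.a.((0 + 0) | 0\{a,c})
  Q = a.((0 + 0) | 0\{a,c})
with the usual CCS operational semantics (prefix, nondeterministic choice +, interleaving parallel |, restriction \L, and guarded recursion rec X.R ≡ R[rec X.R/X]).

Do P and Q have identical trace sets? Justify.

trace-distinct — witness ⟨aa⟩

P's transition system — 3 states:
  u0 = a.a.((0 + 0) | 0\{a,c}) | ··a··> u1
  u1 = a.((0 + 0) | 0\{a,c}) | ··a··> u2
  u2 = (0 + 0) | 0\{a,c} | (no moves)
Q's transition system — 2 states:
  v0 = a.((0 + 0) | 0\{a,c}) | ··a··> v1
  v1 = (0 + 0) | 0\{a,c} | (no moves)
Executing aa from P (initial set {u0}):
  [1] a ⇒ {u1}
  [2] a ⇒ {u2}
  — P admits the full trace.
Executing aa from Q (initial set {v0}):
  [1] a ⇒ {v1}
  [2] a ⇒ ∅  — Q cannot continue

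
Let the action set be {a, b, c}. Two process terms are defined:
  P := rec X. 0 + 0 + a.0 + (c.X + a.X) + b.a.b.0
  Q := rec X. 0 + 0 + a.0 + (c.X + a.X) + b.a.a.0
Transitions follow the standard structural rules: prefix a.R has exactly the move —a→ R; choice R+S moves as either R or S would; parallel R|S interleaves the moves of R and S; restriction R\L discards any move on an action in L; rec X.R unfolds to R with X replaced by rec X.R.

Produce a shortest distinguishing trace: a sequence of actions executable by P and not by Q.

Reachable graph of P (4 states):
  u0 = rec X. 0 + 0 + a.0 + (c.X + a.X) + b.a.b.0 ⊢ --a--▸ u0, --a--▸ u1, --b--▸ u2, --c--▸ u0
  u1 = 0 ⊢ ∅
  u2 = a.b.0 ⊢ --a--▸ u3
  u3 = b.0 ⊢ --b--▸ u1
Reachable graph of Q (4 states):
  v0 = rec X. 0 + 0 + a.0 + (c.X + a.X) + b.a.a.0 ⊢ --a--▸ v0, --a--▸ v1, --b--▸ v2, --c--▸ v0
  v1 = 0 ⊢ ∅
  v2 = a.a.0 ⊢ --a--▸ v3
  v3 = a.0 ⊢ --a--▸ v1
Run σ = ⟨bab⟩ on P: start {u0}
  after b @ step 1: {u2}
  after a @ step 2: {u3}
  after b @ step 3: {u1}
  — P admits the full trace.
Run σ = ⟨bab⟩ on Q: start {v0}
  after b @ step 1: {v2}
  after a @ step 2: {v3}
  after b @ step 3: ∅ (Q stuck)

bab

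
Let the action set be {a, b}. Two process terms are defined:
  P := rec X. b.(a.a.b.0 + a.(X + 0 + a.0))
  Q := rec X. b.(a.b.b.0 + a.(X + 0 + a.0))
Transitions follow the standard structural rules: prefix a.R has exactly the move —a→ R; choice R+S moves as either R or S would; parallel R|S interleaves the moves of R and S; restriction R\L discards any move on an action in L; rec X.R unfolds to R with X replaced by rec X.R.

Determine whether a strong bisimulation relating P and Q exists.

NO

P's transition system — 6 states:
  m0 = rec X. b.(a.a.b.0 + a.(X + 0 + a.0)) ⊢ --b--▸ m1
  m1 = a.a.b.0 + a.((rec X. b.(a.a.b.0 + a.(X + 0 + a.0))) + 0 + a.0) ⊢ --a--▸ m2, --a--▸ m3
  m2 = (rec X. b.(a.a.b.0 + a.(X + 0 + a.0))) + 0 + a.0 ⊢ --a--▸ m4, --b--▸ m1
  m3 = a.b.0 ⊢ --a--▸ m5
  m4 = 0 ⊢ deadlocked
  m5 = b.0 ⊢ --b--▸ m4
Q's transition system — 6 states:
  n0 = rec X. b.(a.b.b.0 + a.(X + 0 + a.0)) ⊢ --b--▸ n1
  n1 = a.b.b.0 + a.((rec X. b.(a.b.b.0 + a.(X + 0 + a.0))) + 0 + a.0) ⊢ --a--▸ n2, --a--▸ n3
  n2 = (rec X. b.(a.b.b.0 + a.(X + 0 + a.0))) + 0 + a.0 ⊢ --a--▸ n4, --b--▸ n1
  n3 = b.b.0 ⊢ --b--▸ n5
  n4 = 0 ⊢ deadlocked
  n5 = b.0 ⊢ --b--▸ n4
Coarsest stable partition (strong bisimilarity classes):
  B0 = {m0}
  B1 = {m1}
  B2 = {m3}
  B3 = {m5, n5}
  B4 = {m4, n4}
  B5 = {m2}
  B6 = {n0}
  B7 = {n1}
  B8 = {n3}
  B9 = {n2}
m0 ∈ B0, n0 ∈ B6 → different blocks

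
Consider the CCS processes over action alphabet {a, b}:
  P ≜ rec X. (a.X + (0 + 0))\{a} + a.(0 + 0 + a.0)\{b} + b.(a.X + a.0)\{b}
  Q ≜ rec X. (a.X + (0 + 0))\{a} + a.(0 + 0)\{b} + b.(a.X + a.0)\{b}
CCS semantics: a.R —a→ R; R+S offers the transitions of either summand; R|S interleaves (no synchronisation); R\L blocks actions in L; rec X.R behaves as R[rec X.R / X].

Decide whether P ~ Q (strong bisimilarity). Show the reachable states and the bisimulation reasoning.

NO

P's transition system — 7 states:
  m0 = rec X. (a.X + (0 + 0))\{a} + a.(0 + 0 + a.0)\{b} + b.(a.X + a.0)\{b} → =a=> m1, =b=> m2
  m1 = (0 + 0 + a.0)\{b} → =a=> m3
  m2 = (a.(rec X. (a.X + (0 + 0))\{a} + a.(0 + 0 + a.0)\{b} + b.(a.X + a.0)\{b}) + a.0)\{b} → =a=> m3, =a=> m4
  m3 = 0\{b} → ·
  m4 = (rec X. (a.X + (0 + 0))\{a} + a.(0 + 0 + a.0)\{b} + b.(a.X + a.0)\{b})\{b} → =a=> m5
  m5 = (0 + 0 + a.0)\{b}\{b} → =a=> m6
  m6 = 0\{b}\{b} → ·
Q's transition system — 6 states:
  n0 = rec X. (a.X + (0 + 0))\{a} + a.(0 + 0)\{b} + b.(a.X + a.0)\{b} → =a=> n1, =b=> n2
  n1 = (0 + 0)\{b} → ·
  n2 = (a.(rec X. (a.X + (0 + 0))\{a} + a.(0 + 0)\{b} + b.(a.X + a.0)\{b}) + a.0)\{b} → =a=> n3, =a=> n4
  n3 = (rec X. (a.X + (0 + 0))\{a} + a.(0 + 0)\{b} + b.(a.X + a.0)\{b})\{b} → =a=> n5
  n4 = 0\{b} → ·
  n5 = (0 + 0)\{b}\{b} → ·
Coarsest stable partition (strong bisimilarity classes):
  B0 = {m0}
  B1 = {m2}
  B2 = {m3, m6, n1, n4, n5}
  B3 = {m4}
  B4 = {m1, m5, n3}
  B5 = {n0}
  B6 = {n2}
m0 ∈ B0, n0 ∈ B5 → different blocks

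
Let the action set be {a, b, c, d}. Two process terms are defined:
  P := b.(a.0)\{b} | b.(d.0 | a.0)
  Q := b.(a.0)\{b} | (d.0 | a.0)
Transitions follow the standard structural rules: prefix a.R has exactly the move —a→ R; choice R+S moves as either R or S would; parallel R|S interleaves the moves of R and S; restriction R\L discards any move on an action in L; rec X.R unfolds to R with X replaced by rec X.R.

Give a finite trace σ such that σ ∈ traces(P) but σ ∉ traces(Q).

LTS(P): 15 reachable states
  s0 = b.(a.0)\{b} | b.(d.0 | a.0) has moves ··b··> s1, ··b··> s2
  s1 = (a.0)\{b} | b.(d.0 | a.0) has moves ··a··> s3, ··b··> s4
  s2 = b.(a.0)\{b} | (d.0 | a.0) has moves ··a··> s5, ··b··> s4, ··d··> s6
  s3 = 0\{b} | b.(d.0 | a.0) has moves ··b··> s7
  s4 = (a.0)\{b} | (d.0 | a.0) has moves ··a··> s7, ··a··> s8, ··d··> s9
  s5 = b.(a.0)\{b} | (d.0 | 0) has moves ··b··> s8, ··d··> s10
  s6 = b.(a.0)\{b} | (0 | a.0) has moves ··a··> s10, ··b··> s9
  s7 = 0\{b} | (d.0 | a.0) has moves ··a··> s11, ··d··> s12
  s8 = (a.0)\{b} | (d.0 | 0) has moves ··a··> s11, ··d··> s13
  s9 = (a.0)\{b} | (0 | a.0) has moves ··a··> s12, ··a··> s13
  s10 = b.(a.0)\{b} | (0 | 0) has moves ··b··> s13
  s11 = 0\{b} | (d.0 | 0) has moves ··d··> s14
  s12 = 0\{b} | (0 | a.0) has moves ··a··> s14
  s13 = (a.0)\{b} | (0 | 0) has moves ··a··> s14
  s14 = 0\{b} | (0 | 0) has moves ∅
LTS(Q): 12 reachable states
  t0 = b.(a.0)\{b} | (d.0 | a.0) has moves ··a··> t1, ··b··> t2, ··d··> t3
  t1 = b.(a.0)\{b} | (d.0 | 0) has moves ··b··> t4, ··d··> t5
  t2 = (a.0)\{b} | (d.0 | a.0) has moves ··a··> t4, ··a··> t6, ··d··> t7
  t3 = b.(a.0)\{b} | (0 | a.0) has moves ··a··> t5, ··b··> t7
  t4 = (a.0)\{b} | (d.0 | 0) has moves ··a··> t8, ··d··> t9
  t5 = b.(a.0)\{b} | (0 | 0) has moves ··b··> t9
  t6 = 0\{b} | (d.0 | a.0) has moves ··a··> t8, ··d··> t10
  t7 = (a.0)\{b} | (0 | a.0) has moves ··a··> t10, ··a··> t9
  t8 = 0\{b} | (d.0 | 0) has moves ··d··> t11
  t9 = (a.0)\{b} | (0 | 0) has moves ··a··> t11
  t10 = 0\{b} | (0 | a.0) has moves ··a··> t11
  t11 = 0\{b} | (0 | 0) has moves ∅
Executing bb from P (initial set {s0}):
  step 1 (b): {s1, s2}
  step 2 (b): {s4}
  ✓ P
Executing bb from Q (initial set {t0}):
  step 1 (b): {t2}
  step 2 (b): no successor for Q

bb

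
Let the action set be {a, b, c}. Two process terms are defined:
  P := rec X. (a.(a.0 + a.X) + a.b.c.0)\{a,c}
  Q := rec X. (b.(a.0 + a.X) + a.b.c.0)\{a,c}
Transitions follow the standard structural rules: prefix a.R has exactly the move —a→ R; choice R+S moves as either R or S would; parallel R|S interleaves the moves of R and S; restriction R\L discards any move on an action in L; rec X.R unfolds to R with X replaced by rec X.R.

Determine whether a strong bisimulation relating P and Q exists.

NO

Reachable graph of P (1 states):
  u0 = rec X. (a.(a.0 + a.X) + a.b.c.0)\{a,c} has moves (no moves)
Reachable graph of Q (2 states):
  v0 = rec X. (b.(a.0 + a.X) + a.b.c.0)\{a,c} has moves --b--▸ v1
  v1 = (a.0 + a.(rec X. (b.(a.0 + a.X) + a.b.c.0)\{a,c}))\{a,c} has moves (no moves)
Partition-refinement fixed point:
  B0 = {u0, v1}
  B1 = {v0}
u0 ∈ B0, v0 ∈ B1 → different blocks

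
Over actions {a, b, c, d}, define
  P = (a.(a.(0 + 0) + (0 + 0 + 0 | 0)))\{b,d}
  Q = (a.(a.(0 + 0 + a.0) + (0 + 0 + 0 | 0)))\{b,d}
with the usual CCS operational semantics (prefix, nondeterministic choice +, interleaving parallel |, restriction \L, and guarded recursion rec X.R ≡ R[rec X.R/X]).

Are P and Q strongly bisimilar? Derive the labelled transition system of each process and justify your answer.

P ≁ Q

LTS(P): 3 reachable states
  u0 = (a.(a.(0 + 0) + (0 + 0 + 0 | 0)))\{b,d} | =a=> u1
  u1 = (a.(0 + 0) + (0 + 0 + 0 | 0))\{b,d} | =a=> u2
  u2 = (0 + 0)\{b,d} | (no moves)
LTS(Q): 4 reachable states
  v0 = (a.(a.(0 + 0 + a.0) + (0 + 0 + 0 | 0)))\{b,d} | =a=> v1
  v1 = (a.(0 + 0 + a.0) + (0 + 0 + 0 | 0))\{b,d} | =a=> v2
  v2 = (0 + 0 + a.0)\{b,d} | =a=> v3
  v3 = 0\{b,d} | (no moves)
Coarsest stable partition (strong bisimilarity classes):
  B0 = {u0, v1}
  B1 = {u1, v2}
  B2 = {u2, v3}
  B3 = {v0}
u0 ∈ B0, v0 ∈ B3 → different blocks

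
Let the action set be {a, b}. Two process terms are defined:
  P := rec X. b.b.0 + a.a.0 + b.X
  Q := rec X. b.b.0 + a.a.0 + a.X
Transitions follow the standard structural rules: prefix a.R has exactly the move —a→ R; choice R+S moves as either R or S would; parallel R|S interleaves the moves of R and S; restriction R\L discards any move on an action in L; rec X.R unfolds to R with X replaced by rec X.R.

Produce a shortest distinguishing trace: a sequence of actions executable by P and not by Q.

ba

P's transition system — 4 states:
  m0 = rec X. b.b.0 + a.a.0 + b.X ⊢ -a-> m1, -b-> m0, -b-> m2
  m1 = a.0 ⊢ -a-> m3
  m2 = b.0 ⊢ -b-> m3
  m3 = 0 ⊢ ∅
Q's transition system — 4 states:
  n0 = rec X. b.b.0 + a.a.0 + a.X ⊢ -a-> n0, -a-> n1, -b-> n2
  n1 = a.0 ⊢ -a-> n3
  n2 = b.0 ⊢ -b-> n3
  n3 = 0 ⊢ ∅
Trace ⟨ba⟩ through P, begin at {m0}:
  after b @ step 1: {m0, m2}
  after a @ step 2: {m1}
  — P admits the full trace.
Trace ⟨ba⟩ through Q, begin at {n0}:
  after b @ step 1: {n2}
  after a @ step 2: no successor for Q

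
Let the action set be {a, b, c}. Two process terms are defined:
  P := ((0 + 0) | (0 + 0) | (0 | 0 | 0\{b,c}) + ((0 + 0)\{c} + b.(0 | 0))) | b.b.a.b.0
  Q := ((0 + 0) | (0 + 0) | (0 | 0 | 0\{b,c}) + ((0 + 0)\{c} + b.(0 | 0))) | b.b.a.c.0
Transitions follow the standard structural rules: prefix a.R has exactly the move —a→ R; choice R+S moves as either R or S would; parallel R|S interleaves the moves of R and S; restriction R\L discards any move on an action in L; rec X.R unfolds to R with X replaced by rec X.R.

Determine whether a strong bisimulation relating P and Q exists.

P's transition system — 10 states:
  p0 = ((0 + 0) | (0 + 0) | (0 | 0 | 0\{b,c}) + ((0 + 0)\{c} + b.(0 | 0))) | b.b.a.b.0 | =b=> p1, =b=> p2
  p1 = ((0 + 0) | (0 + 0) | (0 | 0 | 0\{b,c}) + ((0 + 0)\{c} + b.(0 | 0))) | b.a.b.0 | =b=> p3, =b=> p4
  p2 = 0 | 0 | b.b.a.b.0 | =b=> p4
  p3 = ((0 + 0) | (0 + 0) | (0 | 0 | 0\{b,c}) + ((0 + 0)\{c} + b.(0 | 0))) | a.b.0 | =a=> p5, =b=> p6
  p4 = 0 | 0 | b.a.b.0 | =b=> p6
  p5 = ((0 + 0) | (0 + 0) | (0 | 0 | 0\{b,c}) + ((0 + 0)\{c} + b.(0 | 0))) | b.0 | =b=> p7, =b=> p8
  p6 = 0 | 0 | a.b.0 | =a=> p8
  p7 = ((0 + 0) | (0 + 0) | (0 | 0 | 0\{b,c}) + ((0 + 0)\{c} + b.(0 | 0))) | 0 | =b=> p9
  p8 = 0 | 0 | b.0 | =b=> p9
  p9 = 0 | 0 | 0 | ·
Q's transition system — 10 states:
  q0 = ((0 + 0) | (0 + 0) | (0 | 0 | 0\{b,c}) + ((0 + 0)\{c} + b.(0 | 0))) | b.b.a.c.0 | =b=> q1, =b=> q2
  q1 = ((0 + 0) | (0 + 0) | (0 | 0 | 0\{b,c}) + ((0 + 0)\{c} + b.(0 | 0))) | b.a.c.0 | =b=> q3, =b=> q4
  q2 = 0 | 0 | b.b.a.c.0 | =b=> q4
  q3 = ((0 + 0) | (0 + 0) | (0 | 0 | 0\{b,c}) + ((0 + 0)\{c} + b.(0 | 0))) | a.c.0 | =a=> q5, =b=> q6
  q4 = 0 | 0 | b.a.c.0 | =b=> q6
  q5 = ((0 + 0) | (0 + 0) | (0 | 0 | 0\{b,c}) + ((0 + 0)\{c} + b.(0 | 0))) | c.0 | =b=> q7, =c=> q8
  q6 = 0 | 0 | a.c.0 | =a=> q7
  q7 = 0 | 0 | c.0 | =c=> q9
  q8 = ((0 + 0) | (0 + 0) | (0 | 0 | 0\{b,c}) + ((0 + 0)\{c} + b.(0 | 0))) | 0 | =b=> q9
  q9 = 0 | 0 | 0 | ·
Bisimilarity quotient blocks:
  B0 = {p0}
  B1 = {p1}
  B2 = {p3}
  B3 = {p5}
  B4 = {p7, p8, q8}
  B5 = {p9, q9}
  B6 = {p6}
  B7 = {p4}
  B8 = {p2}
  B9 = {q0}
  B10 = {q2}
  B11 = {q4}
  B12 = {q6}
  B13 = {q7}
  B14 = {q1}
  B15 = {q3}
  B16 = {q5}
p0 ∈ B0, q0 ∈ B9 → different blocks

P ≁ Q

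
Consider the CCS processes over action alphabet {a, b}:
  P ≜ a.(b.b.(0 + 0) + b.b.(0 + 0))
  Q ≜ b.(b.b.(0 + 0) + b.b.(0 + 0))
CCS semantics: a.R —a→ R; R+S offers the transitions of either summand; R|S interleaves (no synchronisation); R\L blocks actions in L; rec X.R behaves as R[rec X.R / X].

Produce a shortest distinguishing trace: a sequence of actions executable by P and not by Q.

Reachable graph of P (4 states):
  u0 = a.(b.b.(0 + 0) + b.b.(0 + 0)) has moves —a→ u1
  u1 = b.b.(0 + 0) + b.b.(0 + 0) has moves —b→ u2
  u2 = b.(0 + 0) has moves —b→ u3
  u3 = 0 + 0 has moves deadlocked
Reachable graph of Q (4 states):
  v0 = b.(b.b.(0 + 0) + b.b.(0 + 0)) has moves —b→ v1
  v1 = b.b.(0 + 0) + b.b.(0 + 0) has moves —b→ v2
  v2 = b.(0 + 0) has moves —b→ v3
  v3 = 0 + 0 has moves deadlocked
Executing a from P (initial set {u0}):
  [1] a ⇒ {u1}
  — P admits the full trace.
Executing a from Q (initial set {v0}):
  [1] a ⇒ ∅  — Q cannot continue

a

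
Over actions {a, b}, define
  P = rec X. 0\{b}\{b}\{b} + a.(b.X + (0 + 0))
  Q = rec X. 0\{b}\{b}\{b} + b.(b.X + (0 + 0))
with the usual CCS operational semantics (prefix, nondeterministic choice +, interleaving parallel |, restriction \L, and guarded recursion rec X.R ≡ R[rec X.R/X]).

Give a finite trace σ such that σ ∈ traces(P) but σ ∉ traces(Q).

P's transition system — 2 states:
  s0 = rec X. 0\{b}\{b}\{b} + a.(b.X + (0 + 0)) | =a=> s1
  s1 = b.(rec X. 0\{b}\{b}\{b} + a.(b.X + (0 + 0))) + (0 + 0) | =b=> s0
Q's transition system — 2 states:
  t0 = rec X. 0\{b}\{b}\{b} + b.(b.X + (0 + 0)) | =b=> t1
  t1 = b.(rec X. 0\{b}\{b}\{b} + b.(b.X + (0 + 0))) + (0 + 0) | =b=> t0
Trace ⟨a⟩ through P, begin at {s0}:
  step 1 (a): {s1}
  — P admits the full trace.
Trace ⟨a⟩ through Q, begin at {t0}:
  step 1 (a): no successor for Q

a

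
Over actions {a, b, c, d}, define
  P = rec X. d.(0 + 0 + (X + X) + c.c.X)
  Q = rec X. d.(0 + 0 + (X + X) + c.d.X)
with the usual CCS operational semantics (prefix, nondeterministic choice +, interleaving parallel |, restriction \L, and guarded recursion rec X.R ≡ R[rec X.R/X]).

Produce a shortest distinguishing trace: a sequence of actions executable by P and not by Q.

LTS(P): 3 reachable states
  p0 = rec X. d.(0 + 0 + (X + X) + c.c.X) | —d→ p1
  p1 = 0 + 0 + ((rec X. d.(0 + 0 + (X + X) + c.c.X)) + (rec X. d.(0 + 0 + (X + X) + c.c.X))) + c.c.(rec X. d.(0 + 0 + (X + X) + c.c.X)) | —c→ p2, —d→ p1
  p2 = c.(rec X. d.(0 + 0 + (X + X) + c.c.X)) | —c→ p0
LTS(Q): 3 reachable states
  q0 = rec X. d.(0 + 0 + (X + X) + c.d.X) | —d→ q1
  q1 = 0 + 0 + ((rec X. d.(0 + 0 + (X + X) + c.d.X)) + (rec X. d.(0 + 0 + (X + X) + c.d.X))) + c.d.(rec X. d.(0 + 0 + (X + X) + c.d.X)) | —c→ q2, —d→ q1
  q2 = d.(rec X. d.(0 + 0 + (X + X) + c.d.X)) | —d→ q0
Executing dcc from P (initial set {p0}):
  [1] d ⇒ {p1}
  [2] c ⇒ {p2}
  [3] c ⇒ {p0}
  P completes σ.
Executing dcc from Q (initial set {q0}):
  [1] d ⇒ {q1}
  [2] c ⇒ {q2}
  [3] c ⇒ no successor for Q

dcc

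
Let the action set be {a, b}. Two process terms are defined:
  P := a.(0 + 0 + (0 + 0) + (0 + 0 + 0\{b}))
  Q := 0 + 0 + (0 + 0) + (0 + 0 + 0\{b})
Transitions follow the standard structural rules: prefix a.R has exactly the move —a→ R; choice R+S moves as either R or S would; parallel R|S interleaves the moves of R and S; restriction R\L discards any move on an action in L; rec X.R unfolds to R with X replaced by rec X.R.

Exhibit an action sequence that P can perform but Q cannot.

P's transition system — 2 states:
  s0 = a.(0 + 0 + (0 + 0) + (0 + 0 + 0\{b})) ⊢ -a-> s1
  s1 = 0 + 0 + (0 + 0) + (0 + 0 + 0\{b}) ⊢ stopped
Q's transition system — 1 states:
  t0 = 0 + 0 + (0 + 0) + (0 + 0 + 0\{b}) ⊢ stopped
Run σ = ⟨a⟩ on P: start {s0}
  step 1 (a): {s1}
  P completes σ.
Run σ = ⟨a⟩ on Q: start {t0}
  step 1 (a): ∅ (Q stuck)

a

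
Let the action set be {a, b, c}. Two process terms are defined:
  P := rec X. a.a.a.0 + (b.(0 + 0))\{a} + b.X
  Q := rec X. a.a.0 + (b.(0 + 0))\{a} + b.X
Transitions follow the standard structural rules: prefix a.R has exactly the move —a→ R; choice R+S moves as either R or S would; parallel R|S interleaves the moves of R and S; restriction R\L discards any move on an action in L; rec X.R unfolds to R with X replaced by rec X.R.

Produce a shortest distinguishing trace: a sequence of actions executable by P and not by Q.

P's transition system — 5 states:
  u0 = rec X. a.a.a.0 + (b.(0 + 0))\{a} + b.X :: ··a··> u1, ··b··> u0, ··b··> u2
  u1 = a.a.0 :: ··a··> u3
  u2 = (0 + 0)\{a} :: ∅
  u3 = a.0 :: ··a··> u4
  u4 = 0 :: ∅
Q's transition system — 4 states:
  v0 = rec X. a.a.0 + (b.(0 + 0))\{a} + b.X :: ··a··> v1, ··b··> v0, ··b··> v2
  v1 = a.0 :: ··a··> v3
  v2 = (0 + 0)\{a} :: ∅
  v3 = 0 :: ∅
Trace ⟨aaa⟩ through P, begin at {u0}:
  after a @ step 1: {u1}
  after a @ step 2: {u3}
  after a @ step 3: {u4}
  ✓ P
Trace ⟨aaa⟩ through Q, begin at {v0}:
  after a @ step 1: {v1}
  after a @ step 2: {v3}
  after a @ step 3: ∅ (Q stuck)

aaa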